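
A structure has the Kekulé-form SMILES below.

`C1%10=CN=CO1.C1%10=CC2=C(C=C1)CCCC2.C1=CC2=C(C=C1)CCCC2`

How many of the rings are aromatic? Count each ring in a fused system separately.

The SMILES encodes a five-membered ring with an oxygen at position 1 and a nitrogen at position 3 (in a C=N bond), with two double bonds; a six-membered carbon ring with three alternating C=C double bonds, fused to a saturated six-membered carbon ring; a six-membered carbon ring with three alternating C=C double bonds, fused to a saturated six-membered carbon ring.
The 5-membered ring with one oxygen and one =N– has a continuous p-orbital overlap around the ring; 2 ring double bonds (4 π electrons) plus a heteroatom lone pair (2) give 6 π electrons. 6 = 4(1)+2, so it is aromatic (oxazole).
The 6-membered ring is planar and fully conjugated; 3 ring double bonds give 6 π electrons. Since 6 = 4n+2 (n=1), it is aromatic (benzene ring).
The second 6-membered ring has four sp³ carbons, so it is not fully conjugated — not aromatic (cyclohexane ring).
The third 6-membered ring is fully conjugated (every ring atom contributes a p orbital); 3 ring double bonds give 6 π electrons. 6 = 4(1)+2, so it is aromatic (benzene ring).
The fourth 6-membered ring has four sp³ carbons, so it is not fully conjugated — not aromatic (cyclohexane ring).
3 of the 5 rings are aromatic. Total: 3.

3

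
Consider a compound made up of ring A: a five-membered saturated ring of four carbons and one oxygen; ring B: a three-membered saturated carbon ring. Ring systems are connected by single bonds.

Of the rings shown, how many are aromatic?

Ring A has only sp³ atoms, so it is not fully conjugated — not aromatic (tetrahydrofuran).
Ring B has only sp³ atoms, so it is not fully conjugated — not aromatic (cyclopropane).
No ring is aromatic. Total: 0.

0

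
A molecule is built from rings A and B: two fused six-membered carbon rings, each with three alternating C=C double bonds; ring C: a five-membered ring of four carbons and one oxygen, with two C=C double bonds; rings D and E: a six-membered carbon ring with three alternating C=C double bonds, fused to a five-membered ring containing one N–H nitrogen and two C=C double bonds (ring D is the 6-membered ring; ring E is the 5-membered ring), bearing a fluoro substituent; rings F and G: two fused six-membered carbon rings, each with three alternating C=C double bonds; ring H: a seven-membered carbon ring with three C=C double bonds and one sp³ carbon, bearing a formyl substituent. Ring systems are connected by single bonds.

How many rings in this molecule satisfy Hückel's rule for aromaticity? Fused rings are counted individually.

Rings A and B form a fused bicyclic system with 10 sp² atoms and 10 π electrons from ring double bonds. 10 = 4(2)+2, so the system is aromatic and both rings count as aromatic (naphthalene).
Ring C is planar and fully conjugated; 2 ring double bonds (4 π electrons) plus a heteroatom lone pair (2) give 6 π electrons. 6 = 4(1)+2, so ring C is aromatic (furan).
Rings D and E form a fused bicyclic system (with one N–H) with 9 sp² atoms and 10 π electrons from ring double bonds plus a heteroatom lone pair. 10 = 4(2)+2, so the system is aromatic and both rings count as aromatic (indole).
Rings F and G form a fused bicyclic system with 10 sp² atoms and 10 π electrons from ring double bonds. 10 = 4(2)+2, so the system is aromatic and both rings count as aromatic (naphthalene).
Ring H has one sp³ carbon, so it is not fully conjugated — not aromatic (cycloheptatriene).
Aromatic: A, B, C, D, E, F, G. Total: 7.

7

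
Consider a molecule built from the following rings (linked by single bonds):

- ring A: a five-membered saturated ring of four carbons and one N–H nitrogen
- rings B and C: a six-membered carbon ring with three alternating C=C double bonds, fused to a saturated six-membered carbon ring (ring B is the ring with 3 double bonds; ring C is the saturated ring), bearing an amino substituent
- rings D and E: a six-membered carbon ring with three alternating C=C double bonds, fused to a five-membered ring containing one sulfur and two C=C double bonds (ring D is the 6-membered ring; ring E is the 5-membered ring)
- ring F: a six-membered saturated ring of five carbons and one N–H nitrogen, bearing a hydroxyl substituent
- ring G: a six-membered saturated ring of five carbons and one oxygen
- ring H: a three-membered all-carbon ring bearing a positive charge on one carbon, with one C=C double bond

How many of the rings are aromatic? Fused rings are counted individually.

4

Ring A has only sp³ atoms, so it is not fully conjugated — not aromatic (pyrrolidine).
Ring B is planar and fully conjugated; 3 ring double bonds give 6 π electrons. That satisfies 4n+2 with n=1, so ring B is aromatic (benzene ring).
Ring C has four sp³ carbons, so it is not fully conjugated — not aromatic (cyclohexane ring).
Rings D and E form a fused bicyclic system (with one sulfur) with 9 sp² atoms and 10 π electrons from ring double bonds plus a heteroatom lone pair. 10 = 4(2)+2, so the system is aromatic and both rings count as aromatic (benzothiophene).
Ring F has only sp³ atoms, so it is not fully conjugated — not aromatic (piperidine).
Ring G has only sp³ atoms, so it is not fully conjugated — not aromatic (tetrahydropyran).
Ring H has a continuous p-orbital overlap around the ring; 1 ring double bond (2 π electrons) plus the carbocation's empty p orbital (0, but keeps the ring conjugated) give 2 π electrons. 2 = 4(0)+2, so ring H is aromatic (cyclopropenyl cation).
Aromatic: B, D, E, H. Total: 4.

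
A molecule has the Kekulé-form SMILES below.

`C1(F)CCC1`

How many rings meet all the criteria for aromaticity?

The SMILES encodes a four-membered saturated carbon ring.
The 4-membered ring has only sp³ atoms, so it is not fully conjugated — not aromatic (cyclobutane).

0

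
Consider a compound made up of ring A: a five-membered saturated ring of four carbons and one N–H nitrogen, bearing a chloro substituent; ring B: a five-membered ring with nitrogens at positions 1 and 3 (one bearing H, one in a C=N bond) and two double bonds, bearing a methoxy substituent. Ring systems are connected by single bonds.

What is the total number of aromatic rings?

1

Ring A has only sp³ atoms, so it is not fully conjugated — not aromatic (pyrrolidine).
Ring B has a continuous p-orbital overlap around the ring; 2 ring double bonds (4 π electrons) plus a heteroatom lone pair (2) give 6 π electrons. Since 6 = 4n+2 (n=1), ring B is aromatic (imidazole).
Aromatic: B. Total: 1.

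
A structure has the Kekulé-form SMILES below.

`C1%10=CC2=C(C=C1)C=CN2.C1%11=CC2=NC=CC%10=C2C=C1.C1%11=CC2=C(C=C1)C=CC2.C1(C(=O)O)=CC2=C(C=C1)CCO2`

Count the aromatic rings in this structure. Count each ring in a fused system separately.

The SMILES encodes a six-membered carbon ring with three alternating C=C double bonds, fused to a five-membered ring containing one N–H nitrogen and two C=C double bonds; two fused six-membered rings, each with three alternating double bonds; one ring is all carbon and the other has one ring nitrogen; a six-membered carbon ring with three alternating C=C double bonds, fused to a five-membered carbon ring containing one C=C double bond and one sp³ carbon; a six-membered carbon ring with three alternating C=C double bonds, fused to a five-membered ring containing one oxygen and two sp³ carbons.
The fused 6/5-membered bicyclic (with one N–H) is a single π system with 9 sp² atoms and 10 π electrons from ring double bonds plus a heteroatom lone pair. 10 = 4(2)+2, so the system is aromatic and both rings count as aromatic (indole).
The fused 6/6-membered bicyclic (with one nitrogen) is a single π system with 10 sp² atoms and 10 π electrons from ring double bonds. 10 = 4(2)+2, so the system is aromatic and both rings count as aromatic (quinoline).
The 6-membered ring is planar and fully conjugated; 3 ring double bonds give 6 π electrons. 6 = 4(1)+2, so it is aromatic (benzene ring).
The 5-membered ring has one sp³ carbon, so it is not fully conjugated — not aromatic (cyclopentene ring).
The second 6-membered ring has a continuous p-orbital overlap around the ring; 3 ring double bonds give 6 π electrons. That satisfies 4n+2 with n=1, so it is aromatic (benzene ring).
The 5-membered ring with one oxygen has two sp³ carbons, so it is not fully conjugated — not aromatic (oxolane ring).
6 of the 8 rings are aromatic. Total: 6.

6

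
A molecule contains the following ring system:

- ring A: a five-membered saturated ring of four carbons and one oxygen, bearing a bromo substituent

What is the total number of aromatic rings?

0

Ring A has only sp³ atoms, so it is not fully conjugated — not aromatic (tetrahydrofuran).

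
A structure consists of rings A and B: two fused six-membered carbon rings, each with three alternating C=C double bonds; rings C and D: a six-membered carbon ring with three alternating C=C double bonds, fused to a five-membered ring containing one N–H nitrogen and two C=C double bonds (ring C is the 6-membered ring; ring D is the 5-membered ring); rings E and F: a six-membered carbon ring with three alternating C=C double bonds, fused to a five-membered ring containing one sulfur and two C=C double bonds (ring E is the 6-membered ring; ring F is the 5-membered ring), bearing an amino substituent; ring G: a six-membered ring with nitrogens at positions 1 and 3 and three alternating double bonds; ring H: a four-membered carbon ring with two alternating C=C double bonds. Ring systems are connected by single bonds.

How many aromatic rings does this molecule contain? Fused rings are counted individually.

7

Rings A and B form a fused bicyclic system with 10 sp² atoms and 10 π electrons from ring double bonds. 10 = 4(2)+2, so the system is aromatic and both rings count as aromatic (naphthalene).
Rings C and D form a fused bicyclic system (with one N–H) with 9 sp² atoms and 10 π electrons from ring double bonds plus a heteroatom lone pair. 10 = 4(2)+2, so the system is aromatic and both rings count as aromatic (indole).
Rings E and F form a fused bicyclic system (with one sulfur) with 9 sp² atoms and 10 π electrons from ring double bonds plus a heteroatom lone pair. 10 = 4(2)+2, so the system is aromatic and both rings count as aromatic (benzothiophene).
Ring G is planar and fully conjugated; 3 ring double bonds give 6 π electrons. That satisfies 4n+2 with n=1, so ring G is aromatic (pyrimidine).
Ring H has only sp² ring atoms; a planar conformation would have a fully conjugated π system of 4 electrons. But 4 = 4(1), which is 4n not 4n+2, so ring H is not aromatic (cyclobutadiene) — cyclobutadiene is antiaromatic and distorts to a rectangle.
Aromatic: A, B, C, D, E, F, G. Total: 7.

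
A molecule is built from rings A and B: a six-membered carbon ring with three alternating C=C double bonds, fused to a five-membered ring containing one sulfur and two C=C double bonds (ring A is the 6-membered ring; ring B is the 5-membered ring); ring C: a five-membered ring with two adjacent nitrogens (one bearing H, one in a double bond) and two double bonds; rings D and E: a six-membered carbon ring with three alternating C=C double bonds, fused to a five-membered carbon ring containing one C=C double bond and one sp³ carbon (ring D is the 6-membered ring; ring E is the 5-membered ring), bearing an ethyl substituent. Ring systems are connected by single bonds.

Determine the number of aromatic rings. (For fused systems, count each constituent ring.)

Rings A and B form a fused bicyclic system (with one sulfur) with 9 sp² atoms and 10 π electrons from ring double bonds plus a heteroatom lone pair. 10 = 4(2)+2, so the system is aromatic and both rings count as aromatic (benzothiophene).
Ring C is fully conjugated (every ring atom contributes a p orbital); 2 ring double bonds (4 π electrons) plus a heteroatom lone pair (2) give 6 π electrons. Since 6 = 4n+2 (n=1), ring C is aromatic (pyrazole).
Ring D has a continuous p-orbital overlap around the ring; 3 ring double bonds give 6 π electrons. Since 6 = 4n+2 (n=1), ring D is aromatic (benzene ring).
Ring E has one sp³ carbon, so it is not fully conjugated — not aromatic (cyclopentene ring).
Aromatic: A, B, C, D. Total: 4.

4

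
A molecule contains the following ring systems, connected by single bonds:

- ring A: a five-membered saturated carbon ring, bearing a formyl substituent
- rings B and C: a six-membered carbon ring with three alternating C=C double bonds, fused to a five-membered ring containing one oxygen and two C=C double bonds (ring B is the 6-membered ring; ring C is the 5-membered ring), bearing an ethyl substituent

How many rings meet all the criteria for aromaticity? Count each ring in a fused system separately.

2

Ring A has only sp³ atoms, so it is not fully conjugated — not aromatic (cyclopentane).
Rings B and C form a fused bicyclic system (with one oxygen) with 9 sp² atoms and 10 π electrons from ring double bonds plus a heteroatom lone pair. 10 = 4(2)+2, so the system is aromatic and both rings count as aromatic (benzofuran).
Aromatic: B, C. Total: 2.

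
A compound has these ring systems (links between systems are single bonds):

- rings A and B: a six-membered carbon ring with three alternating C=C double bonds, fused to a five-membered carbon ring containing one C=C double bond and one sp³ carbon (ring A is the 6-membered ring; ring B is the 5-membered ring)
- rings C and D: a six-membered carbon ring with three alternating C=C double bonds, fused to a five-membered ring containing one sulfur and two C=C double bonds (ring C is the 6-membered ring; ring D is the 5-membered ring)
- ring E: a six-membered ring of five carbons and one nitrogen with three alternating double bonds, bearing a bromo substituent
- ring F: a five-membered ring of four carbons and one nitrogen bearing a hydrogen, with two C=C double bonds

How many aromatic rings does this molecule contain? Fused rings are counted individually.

Ring A is planar and fully conjugated; 3 ring double bonds give 6 π electrons. Since 6 = 4n+2 (n=1), ring A is aromatic (benzene ring).
Ring B has one sp³ carbon, so it is not fully conjugated — not aromatic (cyclopentene ring).
Rings C and D form a fused bicyclic system (with one sulfur) with 9 sp² atoms and 10 π electrons from ring double bonds plus a heteroatom lone pair. 10 = 4(2)+2, so the system is aromatic and both rings count as aromatic (benzothiophene).
Ring E is planar and fully conjugated; 3 ring double bonds give 6 π electrons. 6 = 4(1)+2, so ring E is aromatic (pyridine).
Ring F is planar and fully conjugated; 2 ring double bonds (4 π electrons) plus a heteroatom lone pair (2) give 6 π electrons. That satisfies 4n+2 with n=1, so ring F is aromatic (pyrrole).
Aromatic: A, C, D, E, F. Total: 5.

5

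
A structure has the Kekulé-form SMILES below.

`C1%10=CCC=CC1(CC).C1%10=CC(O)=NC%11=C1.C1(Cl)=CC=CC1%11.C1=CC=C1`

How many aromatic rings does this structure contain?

The SMILES encodes a six-membered carbon ring with two isolated C=C double bonds and two sp³ carbons; a six-membered ring of five carbons and one nitrogen with three alternating double bonds; a five-membered carbon ring with two conjugated C=C double bonds and one sp³ carbon; a four-membered carbon ring with two alternating C=C double bonds.
The 6-membered ring has two sp³ carbons, so it is not fully conjugated — not aromatic (1,4-cyclohexadiene).
The 6-membered ring with one nitrogen is planar and fully conjugated; 3 ring double bonds give 6 π electrons. 6 = 4(1)+2, so it is aromatic (pyridine).
The 5-membered ring has one sp³ carbon, so it is not fully conjugated — not aromatic (cyclopentadiene).
The 4-membered ring has only sp² ring atoms; a planar conformation would have a fully conjugated π system of 4 electrons. But 4 = 4(1), which is 4n not 4n+2, so it is not aromatic (cyclobutadiene) — cyclobutadiene is antiaromatic and distorts to a rectangle.
1 of the 4 rings is aromatic. Total: 1.

1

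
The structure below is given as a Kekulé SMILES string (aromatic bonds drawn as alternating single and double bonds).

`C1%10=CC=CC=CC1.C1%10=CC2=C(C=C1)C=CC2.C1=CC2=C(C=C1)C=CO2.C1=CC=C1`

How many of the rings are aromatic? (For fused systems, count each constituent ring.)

The SMILES encodes a seven-membered carbon ring with three C=C double bonds and one sp³ carbon; a six-membered carbon ring with three alternating C=C double bonds, fused to a five-membered carbon ring containing one C=C double bond and one sp³ carbon; a six-membered carbon ring with three alternating C=C double bonds, fused to a five-membered ring containing one oxygen and two C=C double bonds; a four-membered carbon ring with two alternating C=C double bonds.
The 7-membered ring has one sp³ carbon, so it is not fully conjugated — not aromatic (cycloheptatriene).
The 6-membered ring is planar and fully conjugated; 3 ring double bonds give 6 π electrons. That satisfies 4n+2 with n=1, so it is aromatic (benzene ring).
The 5-membered ring has one sp³ carbon, so it is not fully conjugated — not aromatic (cyclopentene ring).
The fused 6/5-membered bicyclic (with one oxygen) is a single π system with 9 sp² atoms and 10 π electrons from ring double bonds plus a heteroatom lone pair. 10 = 4(2)+2, so the system is aromatic and both rings count as aromatic (benzofuran).
The 4-membered ring has only sp² ring atoms; a planar conformation would have a fully conjugated π system of 4 electrons. But 4 = 4(1), which is 4n not 4n+2, so it is not aromatic (cyclobutadiene) — cyclobutadiene is antiaromatic and distorts to a rectangle.
3 of the 6 rings are aromatic. Total: 3.

3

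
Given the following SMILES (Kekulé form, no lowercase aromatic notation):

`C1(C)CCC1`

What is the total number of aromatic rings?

The SMILES encodes a four-membered saturated carbon ring.
The 4-membered ring has only sp³ atoms, so it is not fully conjugated — not aromatic (cyclobutane).

0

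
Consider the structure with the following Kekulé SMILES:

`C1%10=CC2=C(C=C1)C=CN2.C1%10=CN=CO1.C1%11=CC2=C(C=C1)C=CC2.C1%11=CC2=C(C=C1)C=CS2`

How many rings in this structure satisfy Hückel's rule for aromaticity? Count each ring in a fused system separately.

6

The SMILES encodes a six-membered carbon ring with three alternating C=C double bonds, fused to a five-membered ring containing one N–H nitrogen and two C=C double bonds; a five-membered ring with an oxygen at position 1 and a nitrogen at position 3 (in a C=N bond), with two double bonds; a six-membered carbon ring with three alternating C=C double bonds, fused to a five-membered carbon ring containing one C=C double bond and one sp³ carbon; a six-membered carbon ring with three alternating C=C double bonds, fused to a five-membered ring containing one sulfur and two C=C double bonds.
The fused 6/5-membered bicyclic (with one N–H) is a single π system with 9 sp² atoms and 10 π electrons from ring double bonds plus a heteroatom lone pair. 10 = 4(2)+2, so the system is aromatic and both rings count as aromatic (indole).
The 5-membered ring with one oxygen and one =N– is fully conjugated (every ring atom contributes a p orbital); 2 ring double bonds (4 π electrons) plus a heteroatom lone pair (2) give 6 π electrons. 6 = 4(1)+2, so it is aromatic (oxazole).
The 6-membered ring is planar and fully conjugated; 3 ring double bonds give 6 π electrons. 6 = 4(1)+2, so it is aromatic (benzene ring).
The 5-membered ring has one sp³ carbon, so it is not fully conjugated — not aromatic (cyclopentene ring).
The fused 6/5-membered bicyclic (with one sulfur) is a single π system with 9 sp² atoms and 10 π electrons from ring double bonds plus a heteroatom lone pair. 10 = 4(2)+2, so the system is aromatic and both rings count as aromatic (benzothiophene).
6 of the 7 rings are aromatic. Total: 6.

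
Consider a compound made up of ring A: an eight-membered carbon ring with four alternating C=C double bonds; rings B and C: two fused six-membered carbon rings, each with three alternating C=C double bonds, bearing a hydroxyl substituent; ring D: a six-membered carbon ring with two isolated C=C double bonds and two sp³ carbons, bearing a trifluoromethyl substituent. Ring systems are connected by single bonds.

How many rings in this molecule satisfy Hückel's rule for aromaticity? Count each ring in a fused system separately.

Ring A has only sp² ring atoms; a planar conformation would have a fully conjugated π system of 8 electrons. But 8 = 4(2), which is 4n not 4n+2, so ring A is not aromatic (cyclooctatetraene) — cyclooctatetraene distorts into a non-planar tub to avoid antiaromaticity.
Rings B and C form a fused bicyclic system with 10 sp² atoms and 10 π electrons from ring double bonds. 10 = 4(2)+2, so the system is aromatic and both rings count as aromatic (naphthalene).
Ring D has two sp³ carbons, so it is not fully conjugated — not aromatic (1,4-cyclohexadiene).
Aromatic: B, C. Total: 2.

2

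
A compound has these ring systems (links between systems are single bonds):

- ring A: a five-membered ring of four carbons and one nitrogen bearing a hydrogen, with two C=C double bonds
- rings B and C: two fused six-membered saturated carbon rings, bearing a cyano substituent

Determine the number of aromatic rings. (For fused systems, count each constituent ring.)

Ring A is fully conjugated (every ring atom contributes a p orbital); 2 ring double bonds (4 π electrons) plus a heteroatom lone pair (2) give 6 π electrons. 6 = 4(1)+2, so ring A is aromatic (pyrrole).
Ring B has only sp³ atoms, so it is not fully conjugated — not aromatic (cyclohexane ring).
Ring C has only sp³ atoms, so it is not fully conjugated — not aromatic (cyclohexane ring).
Aromatic: A. Total: 1.

1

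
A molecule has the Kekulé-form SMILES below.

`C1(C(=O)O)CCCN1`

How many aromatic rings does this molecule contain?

The SMILES encodes a five-membered saturated ring of four carbons and one N–H nitrogen.
The 5-membered ring with one N–H has only sp³ atoms, so it is not fully conjugated — not aromatic (pyrrolidine).

0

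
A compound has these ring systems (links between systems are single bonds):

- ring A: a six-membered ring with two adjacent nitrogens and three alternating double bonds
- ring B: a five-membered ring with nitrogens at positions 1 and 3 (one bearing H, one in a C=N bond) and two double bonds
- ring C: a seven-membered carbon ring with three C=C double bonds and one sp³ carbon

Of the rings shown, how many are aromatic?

Ring A is planar and fully conjugated; 3 ring double bonds give 6 π electrons. Since 6 = 4n+2 (n=1), ring A is aromatic (pyridazine).
Ring B has a continuous p-orbital overlap around the ring; 2 ring double bonds (4 π electrons) plus a heteroatom lone pair (2) give 6 π electrons. That satisfies 4n+2 with n=1, so ring B is aromatic (imidazole).
Ring C has one sp³ carbon, so it is not fully conjugated — not aromatic (cycloheptatriene).
Aromatic: A, B. Total: 2.

2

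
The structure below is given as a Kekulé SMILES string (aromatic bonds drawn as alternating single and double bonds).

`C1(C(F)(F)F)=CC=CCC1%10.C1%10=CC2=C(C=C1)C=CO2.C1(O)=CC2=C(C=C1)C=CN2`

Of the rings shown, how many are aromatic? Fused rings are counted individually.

The SMILES encodes a six-membered carbon ring with two conjugated C=C double bonds and two sp³ carbons; a six-membered carbon ring with three alternating C=C double bonds, fused to a five-membered ring containing one oxygen and two C=C double bonds; a six-membered carbon ring with three alternating C=C double bonds, fused to a five-membered ring containing one N–H nitrogen and two C=C double bonds.
The 6-membered ring has two sp³ carbons, so it is not fully conjugated — not aromatic (1,3-cyclohexadiene).
The fused 6/5-membered bicyclic (with one oxygen) is a single π system with 9 sp² atoms and 10 π electrons from ring double bonds plus a heteroatom lone pair. 10 = 4(2)+2, so the system is aromatic and both rings count as aromatic (benzofuran).
The fused 6/5-membered bicyclic (with one N–H) is a single π system with 9 sp² atoms and 10 π electrons from ring double bonds plus a heteroatom lone pair. 10 = 4(2)+2, so the system is aromatic and both rings count as aromatic (indole).
4 of the 5 rings are aromatic. Total: 4.

4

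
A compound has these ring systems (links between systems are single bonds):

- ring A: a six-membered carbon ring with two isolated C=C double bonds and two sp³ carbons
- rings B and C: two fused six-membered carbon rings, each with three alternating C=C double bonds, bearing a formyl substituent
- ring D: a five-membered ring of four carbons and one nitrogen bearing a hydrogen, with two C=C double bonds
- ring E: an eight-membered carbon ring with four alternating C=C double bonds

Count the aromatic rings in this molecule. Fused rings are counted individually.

3

Ring A has two sp³ carbons, so it is not fully conjugated — not aromatic (1,4-cyclohexadiene).
Rings B and C form a fused bicyclic system with 10 sp² atoms and 10 π electrons from ring double bonds. 10 = 4(2)+2, so the system is aromatic and both rings count as aromatic (naphthalene).
Ring D is planar and fully conjugated; 2 ring double bonds (4 π electrons) plus a heteroatom lone pair (2) give 6 π electrons. 6 = 4(1)+2, so ring D is aromatic (pyrrole).
Ring E has only sp² ring atoms; a planar conformation would have a fully conjugated π system of 8 electrons. But 8 = 4(2), which is 4n not 4n+2, so ring E is not aromatic (cyclooctatetraene) — cyclooctatetraene distorts into a non-planar tub to avoid antiaromaticity.
Aromatic: B, C, D. Total: 3.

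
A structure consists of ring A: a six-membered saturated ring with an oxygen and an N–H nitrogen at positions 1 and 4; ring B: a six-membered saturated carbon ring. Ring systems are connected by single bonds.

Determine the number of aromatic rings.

Ring A has only sp³ atoms, so it is not fully conjugated — not aromatic (morpholine).
Ring B has only sp³ atoms, so it is not fully conjugated — not aromatic (cyclohexane).
No ring is aromatic. Total: 0.

0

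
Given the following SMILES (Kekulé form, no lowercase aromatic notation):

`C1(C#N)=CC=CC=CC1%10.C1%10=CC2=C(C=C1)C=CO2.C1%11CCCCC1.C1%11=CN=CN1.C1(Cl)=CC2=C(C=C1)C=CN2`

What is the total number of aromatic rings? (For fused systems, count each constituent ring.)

5

The SMILES encodes a seven-membered carbon ring with three C=C double bonds and one sp³ carbon; a six-membered carbon ring with three alternating C=C double bonds, fused to a five-membered ring containing one oxygen and two C=C double bonds; a six-membered saturated carbon ring; a five-membered ring with nitrogens at positions 1 and 3 (one bearing H, one in a C=N bond) and two double bonds; a six-membered carbon ring with three alternating C=C double bonds, fused to a five-membered ring containing one N–H nitrogen and two C=C double bonds.
The 7-membered ring has one sp³ carbon, so it is not fully conjugated — not aromatic (cycloheptatriene).
The fused 6/5-membered bicyclic (with one oxygen) is a single π system with 9 sp² atoms and 10 π electrons from ring double bonds plus a heteroatom lone pair. 10 = 4(2)+2, so the system is aromatic and both rings count as aromatic (benzofuran).
The 6-membered ring has only sp³ atoms, so it is not fully conjugated — not aromatic (cyclohexane).
The 5-membered ring with two nitrogens (one N–H, one =N–) is fully conjugated (every ring atom contributes a p orbital); 2 ring double bonds (4 π electrons) plus a heteroatom lone pair (2) give 6 π electrons. 6 = 4(1)+2, so it is aromatic (imidazole).
The fused 6/5-membered bicyclic (with one N–H) is a single π system with 9 sp² atoms and 10 π electrons from ring double bonds plus a heteroatom lone pair. 10 = 4(2)+2, so the system is aromatic and both rings count as aromatic (indole).
5 of the 7 rings are aromatic. Total: 5.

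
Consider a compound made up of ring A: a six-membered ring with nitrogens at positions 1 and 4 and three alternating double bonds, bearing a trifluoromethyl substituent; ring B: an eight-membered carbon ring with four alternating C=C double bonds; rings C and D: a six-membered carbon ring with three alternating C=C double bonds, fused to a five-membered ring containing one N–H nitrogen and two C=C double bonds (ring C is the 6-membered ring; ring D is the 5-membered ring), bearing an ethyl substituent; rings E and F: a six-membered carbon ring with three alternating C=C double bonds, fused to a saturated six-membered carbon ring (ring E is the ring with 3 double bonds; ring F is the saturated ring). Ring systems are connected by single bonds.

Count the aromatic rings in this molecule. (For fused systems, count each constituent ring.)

Ring A is planar and fully conjugated; 3 ring double bonds give 6 π electrons. Since 6 = 4n+2 (n=1), ring A is aromatic (pyrazine).
Ring B has only sp² ring atoms; a planar conformation would have a fully conjugated π system of 8 electrons. But 8 = 4(2), which is 4n not 4n+2, so ring B is not aromatic (cyclooctatetraene) — cyclooctatetraene distorts into a non-planar tub to avoid antiaromaticity.
Rings C and D form a fused bicyclic system (with one N–H) with 9 sp² atoms and 10 π electrons from ring double bonds plus a heteroatom lone pair. 10 = 4(2)+2, so the system is aromatic and both rings count as aromatic (indole).
Ring E is planar and fully conjugated; 3 ring double bonds give 6 π electrons. 6 = 4(1)+2, so ring E is aromatic (benzene ring).
Ring F has four sp³ carbons, so it is not fully conjugated — not aromatic (cyclohexane ring).
Aromatic: A, C, D, E. Total: 4.

4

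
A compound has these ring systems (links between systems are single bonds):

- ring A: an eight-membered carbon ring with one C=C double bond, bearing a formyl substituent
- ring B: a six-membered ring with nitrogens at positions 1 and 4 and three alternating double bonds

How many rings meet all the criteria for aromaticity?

Ring A has six sp³ carbons, so it is not fully conjugated — not aromatic (cyclooctene).
Ring B is planar and fully conjugated; 3 ring double bonds give 6 π electrons. Since 6 = 4n+2 (n=1), ring B is aromatic (pyrazine).
Aromatic: B. Total: 1.

1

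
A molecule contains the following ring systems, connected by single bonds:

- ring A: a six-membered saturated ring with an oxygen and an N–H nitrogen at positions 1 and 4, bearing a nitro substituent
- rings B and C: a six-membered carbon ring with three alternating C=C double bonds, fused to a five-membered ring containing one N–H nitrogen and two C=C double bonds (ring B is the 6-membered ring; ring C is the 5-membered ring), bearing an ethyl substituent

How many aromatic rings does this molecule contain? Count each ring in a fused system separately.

2

Ring A has only sp³ atoms, so it is not fully conjugated — not aromatic (morpholine).
Rings B and C form a fused bicyclic system (with one N–H) with 9 sp² atoms and 10 π electrons from ring double bonds plus a heteroatom lone pair. 10 = 4(2)+2, so the system is aromatic and both rings count as aromatic (indole).
Aromatic: B, C. Total: 2.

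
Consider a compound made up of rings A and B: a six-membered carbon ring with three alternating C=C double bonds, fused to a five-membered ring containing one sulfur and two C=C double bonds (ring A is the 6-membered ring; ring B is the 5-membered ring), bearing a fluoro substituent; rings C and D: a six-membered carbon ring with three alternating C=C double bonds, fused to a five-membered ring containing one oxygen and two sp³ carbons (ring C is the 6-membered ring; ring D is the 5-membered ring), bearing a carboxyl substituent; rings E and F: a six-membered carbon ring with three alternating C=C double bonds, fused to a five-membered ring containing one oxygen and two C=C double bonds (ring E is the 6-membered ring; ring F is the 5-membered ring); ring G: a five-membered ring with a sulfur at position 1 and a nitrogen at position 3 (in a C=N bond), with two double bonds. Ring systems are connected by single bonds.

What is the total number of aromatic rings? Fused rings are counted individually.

Rings A and B form a fused bicyclic system (with one sulfur) with 9 sp² atoms and 10 π electrons from ring double bonds plus a heteroatom lone pair. 10 = 4(2)+2, so the system is aromatic and both rings count as aromatic (benzothiophene).
Ring C is planar and fully conjugated; 3 ring double bonds give 6 π electrons. 6 = 4(1)+2, so ring C is aromatic (benzene ring).
Ring D has two sp³ carbons, so it is not fully conjugated — not aromatic (oxolane ring).
Rings E and F form a fused bicyclic system (with one oxygen) with 9 sp² atoms and 10 π electrons from ring double bonds plus a heteroatom lone pair. 10 = 4(2)+2, so the system is aromatic and both rings count as aromatic (benzofuran).
Ring G is fully conjugated (every ring atom contributes a p orbital); 2 ring double bonds (4 π electrons) plus a heteroatom lone pair (2) give 6 π electrons. Since 6 = 4n+2 (n=1), ring G is aromatic (thiazole).
Aromatic: A, B, C, E, F, G. Total: 6.

6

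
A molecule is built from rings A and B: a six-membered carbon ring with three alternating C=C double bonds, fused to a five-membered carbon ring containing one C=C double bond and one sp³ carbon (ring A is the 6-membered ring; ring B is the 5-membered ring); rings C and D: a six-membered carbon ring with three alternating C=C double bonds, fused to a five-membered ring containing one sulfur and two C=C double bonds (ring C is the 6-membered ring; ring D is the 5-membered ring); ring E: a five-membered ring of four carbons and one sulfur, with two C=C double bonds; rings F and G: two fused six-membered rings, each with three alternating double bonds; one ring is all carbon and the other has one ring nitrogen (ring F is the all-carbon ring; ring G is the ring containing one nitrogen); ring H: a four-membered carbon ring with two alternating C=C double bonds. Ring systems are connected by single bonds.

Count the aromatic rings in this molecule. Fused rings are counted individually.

Ring A is planar and fully conjugated; 3 ring double bonds give 6 π electrons. Since 6 = 4n+2 (n=1), ring A is aromatic (benzene ring).
Ring B has one sp³ carbon, so it is not fully conjugated — not aromatic (cyclopentene ring).
Rings C and D form a fused bicyclic system (with one sulfur) with 9 sp² atoms and 10 π electrons from ring double bonds plus a heteroatom lone pair. 10 = 4(2)+2, so the system is aromatic and both rings count as aromatic (benzothiophene).
Ring E has a continuous p-orbital overlap around the ring; 2 ring double bonds (4 π electrons) plus a heteroatom lone pair (2) give 6 π electrons. Since 6 = 4n+2 (n=1), ring E is aromatic (thiophene).
Rings F and G form a fused bicyclic system (with one nitrogen) with 10 sp² atoms and 10 π electrons from ring double bonds. 10 = 4(2)+2, so the system is aromatic and both rings count as aromatic (quinoline).
Ring H has only sp² ring atoms; a planar conformation would have a fully conjugated π system of 4 electrons. But 4 = 4(1), which is 4n not 4n+2, so ring H is not aromatic (cyclobutadiene) — cyclobutadiene is antiaromatic and distorts to a rectangle.
Aromatic: A, C, D, E, F, G. Total: 6.

6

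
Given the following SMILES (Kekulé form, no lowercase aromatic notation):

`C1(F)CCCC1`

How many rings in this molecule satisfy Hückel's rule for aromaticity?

The SMILES encodes a five-membered saturated carbon ring.
The 5-membered ring has only sp³ atoms, so it is not fully conjugated — not aromatic (cyclopentane).

0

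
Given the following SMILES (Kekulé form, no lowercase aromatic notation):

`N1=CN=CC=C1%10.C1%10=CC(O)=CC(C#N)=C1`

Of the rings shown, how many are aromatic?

2

The SMILES encodes a six-membered ring with nitrogens at positions 1 and 3 and three alternating double bonds; a six-membered carbon ring with three alternating C=C double bonds.
The 6-membered ring with two nitrogens (1,3) has a continuous p-orbital overlap around the ring; 3 ring double bonds give 6 π electrons. That satisfies 4n+2 with n=1, so it is aromatic (pyrimidine).
The 6-membered ring is planar and fully conjugated; 3 ring double bonds give 6 π electrons. 6 = 4(1)+2, so it is aromatic (benzene).
2 of the 2 rings are aromatic. Total: 2.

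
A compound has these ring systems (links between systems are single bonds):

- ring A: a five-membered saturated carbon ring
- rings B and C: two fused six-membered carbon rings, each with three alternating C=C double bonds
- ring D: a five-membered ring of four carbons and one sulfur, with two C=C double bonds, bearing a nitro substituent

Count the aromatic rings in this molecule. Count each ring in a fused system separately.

Ring A has only sp³ atoms, so it is not fully conjugated — not aromatic (cyclopentane).
Rings B and C form a fused bicyclic system with 10 sp² atoms and 10 π electrons from ring double bonds. 10 = 4(2)+2, so the system is aromatic and both rings count as aromatic (naphthalene).
Ring D is fully conjugated (every ring atom contributes a p orbital); 2 ring double bonds (4 π electrons) plus a heteroatom lone pair (2) give 6 π electrons. 6 = 4(1)+2, so ring D is aromatic (thiophene).
Aromatic: B, C, D. Total: 3.

3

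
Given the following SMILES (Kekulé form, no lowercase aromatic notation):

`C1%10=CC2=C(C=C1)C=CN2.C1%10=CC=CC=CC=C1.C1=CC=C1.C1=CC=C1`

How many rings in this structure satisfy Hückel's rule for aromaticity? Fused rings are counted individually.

2

The SMILES encodes a six-membered carbon ring with three alternating C=C double bonds, fused to a five-membered ring containing one N–H nitrogen and two C=C double bonds; an eight-membered carbon ring with four alternating C=C double bonds; a four-membered carbon ring with two alternating C=C double bonds; a four-membered carbon ring with two alternating C=C double bonds.
The fused 6/5-membered bicyclic (with one N–H) is a single π system with 9 sp² atoms and 10 π electrons from ring double bonds plus a heteroatom lone pair. 10 = 4(2)+2, so the system is aromatic and both rings count as aromatic (indole).
The 8-membered ring has only sp² ring atoms; a planar conformation would have a fully conjugated π system of 8 electrons. But 8 = 4(2), which is 4n not 4n+2, so it is not aromatic (cyclooctatetraene) — cyclooctatetraene distorts into a non-planar tub to avoid antiaromaticity.
The 4-membered ring has only sp² ring atoms; a planar conformation would have a fully conjugated π system of 4 electrons. But 4 = 4(1), which is 4n not 4n+2, so it is not aromatic (cyclobutadiene) — cyclobutadiene is antiaromatic and distorts to a rectangle.
The second 4-membered ring has only sp² ring atoms; a planar conformation would have a fully conjugated π system of 4 electrons. But 4 = 4(1), which is 4n not 4n+2, so it is not aromatic (cyclobutadiene) — cyclobutadiene is antiaromatic and distorts to a rectangle.
2 of the 5 rings are aromatic. Total: 2.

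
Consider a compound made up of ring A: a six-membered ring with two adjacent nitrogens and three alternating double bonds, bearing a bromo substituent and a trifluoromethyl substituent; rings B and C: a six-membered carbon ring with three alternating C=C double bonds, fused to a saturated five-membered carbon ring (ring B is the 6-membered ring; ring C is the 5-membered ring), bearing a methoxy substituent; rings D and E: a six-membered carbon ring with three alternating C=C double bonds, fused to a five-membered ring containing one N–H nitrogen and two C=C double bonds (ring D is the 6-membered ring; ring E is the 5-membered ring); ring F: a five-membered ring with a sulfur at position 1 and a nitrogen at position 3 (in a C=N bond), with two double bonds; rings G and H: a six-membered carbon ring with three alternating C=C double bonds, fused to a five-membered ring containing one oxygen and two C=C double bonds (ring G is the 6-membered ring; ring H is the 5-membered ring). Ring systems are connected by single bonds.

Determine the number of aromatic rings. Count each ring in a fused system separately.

7

Ring A is fully conjugated (every ring atom contributes a p orbital); 3 ring double bonds give 6 π electrons. Since 6 = 4n+2 (n=1), ring A is aromatic (pyridazine).
Ring B is fully conjugated (every ring atom contributes a p orbital); 3 ring double bonds give 6 π electrons. Since 6 = 4n+2 (n=1), ring B is aromatic (benzene ring).
Ring C has three sp³ carbons, so it is not fully conjugated — not aromatic (cyclopentane ring).
Rings D and E form a fused bicyclic system (with one N–H) with 9 sp² atoms and 10 π electrons from ring double bonds plus a heteroatom lone pair. 10 = 4(2)+2, so the system is aromatic and both rings count as aromatic (indole).
Ring F is fully conjugated (every ring atom contributes a p orbital); 2 ring double bonds (4 π electrons) plus a heteroatom lone pair (2) give 6 π electrons. Since 6 = 4n+2 (n=1), ring F is aromatic (thiazole).
Rings G and H form a fused bicyclic system (with one oxygen) with 9 sp² atoms and 10 π electrons from ring double bonds plus a heteroatom lone pair. 10 = 4(2)+2, so the system is aromatic and both rings count as aromatic (benzofuran).
Aromatic: A, B, D, E, F, G, H. Total: 7.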